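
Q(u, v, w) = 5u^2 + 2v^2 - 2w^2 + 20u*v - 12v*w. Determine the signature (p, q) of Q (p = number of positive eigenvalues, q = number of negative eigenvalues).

The associated matrix is A = [[5, 10, 0], [10, 2, -6], [0, -6, -2]].
Symmetric row and column elimination reduces A to a congruent diagonal form with pivots 5, -18, 0.
So there are 1 positive, 1 negative, 1 zero pivots.

(1, 1)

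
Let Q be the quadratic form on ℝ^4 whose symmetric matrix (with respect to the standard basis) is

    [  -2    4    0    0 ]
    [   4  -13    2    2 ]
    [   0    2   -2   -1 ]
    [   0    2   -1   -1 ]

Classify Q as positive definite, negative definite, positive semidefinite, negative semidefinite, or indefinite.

An LDLᵀ factorisation of A has diagonal entries -2, -5, -6/5, -1/6.
Counting signs: 4 negative.
Hence Q is negative definite.

negative definite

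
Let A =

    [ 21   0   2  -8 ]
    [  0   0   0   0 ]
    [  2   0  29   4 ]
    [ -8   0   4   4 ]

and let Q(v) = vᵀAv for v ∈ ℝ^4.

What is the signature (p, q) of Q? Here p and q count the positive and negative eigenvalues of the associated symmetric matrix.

Row-reducing A symmetrically gives the diagonal entries 21, 0, 605/21, 20/121.
So there are 3 positive, 1 zero pivots.

(3, 0)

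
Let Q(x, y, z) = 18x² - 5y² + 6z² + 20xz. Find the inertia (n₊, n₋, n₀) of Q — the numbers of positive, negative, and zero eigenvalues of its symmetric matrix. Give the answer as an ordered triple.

(2, 1, 0)

The symmetric matrix is A = [[18, 0, 10], [0, -5, 0], [10, 0, 6]].
Congruent diagonalization of A (simultaneous row and column reduction) yields pivots 18, -5, 4/9.
Counting signs: 2 positive, 1 negative.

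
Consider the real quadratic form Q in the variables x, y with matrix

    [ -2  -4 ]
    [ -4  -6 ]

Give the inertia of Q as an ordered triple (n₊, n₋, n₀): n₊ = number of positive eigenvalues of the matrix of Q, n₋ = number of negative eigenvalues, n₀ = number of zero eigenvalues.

Symmetric row and column elimination reduces A to a congruent diagonal form with pivots -2, 2.
Counting signs: 1 positive, 1 negative.

(1, 1, 0)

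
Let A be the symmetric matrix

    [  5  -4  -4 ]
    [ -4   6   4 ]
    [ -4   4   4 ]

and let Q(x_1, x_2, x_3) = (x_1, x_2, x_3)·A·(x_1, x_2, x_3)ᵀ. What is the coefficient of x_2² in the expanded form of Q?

The coefficient of x_2² is the diagonal entry A[2,2] = 6.

6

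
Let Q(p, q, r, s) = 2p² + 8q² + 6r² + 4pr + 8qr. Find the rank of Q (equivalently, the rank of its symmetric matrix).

3

The symmetric matrix is A = [[2, 0, 2, 0], [0, 8, 4, 0], [2, 4, 6, 0], [0, 0, 0, 0]].
Symmetric row and column elimination reduces A to a congruent diagonal form with pivots 2, 8, 2, 0.
Counting signs: 3 positive, 1 zero.
The rank is the number of nonzero pivots: 3.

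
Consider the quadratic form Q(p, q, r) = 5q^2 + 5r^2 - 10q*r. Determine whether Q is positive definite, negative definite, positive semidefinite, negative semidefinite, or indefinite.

positive semidefinite

The associated matrix is A = [[0, 0, 0], [0, 5, -5], [0, -5, 5]].
Congruent diagonalization of A (simultaneous row and column reduction) yields pivots 0, 5, 0.
So there are 1 positive, 2 zero pivots.
Hence Q is positive semidefinite.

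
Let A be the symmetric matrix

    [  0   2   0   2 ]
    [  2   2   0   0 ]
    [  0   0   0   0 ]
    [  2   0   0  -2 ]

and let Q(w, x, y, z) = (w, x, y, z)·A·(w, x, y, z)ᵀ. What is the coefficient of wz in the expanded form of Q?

4

The coefficient of wz is A[1,4] + A[4,1] = 2·2 = 4.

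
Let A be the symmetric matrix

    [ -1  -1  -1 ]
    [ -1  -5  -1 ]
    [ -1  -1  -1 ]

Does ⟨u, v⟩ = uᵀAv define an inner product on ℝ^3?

no

Applying the same elementary operations to the rows and columns of A produces a congruent diagonal matrix with entries -1, -4, 0.
Counting signs: 2 negative, 1 zero.
Hence Q is negative semidefinite.
⟨·,·⟩ is an inner product exactly when A is positive definite.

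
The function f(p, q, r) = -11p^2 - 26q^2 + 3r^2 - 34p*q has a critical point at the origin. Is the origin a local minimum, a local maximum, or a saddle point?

The Hessian at the origin is H = [[-22, -34, 0], [-34, -52, 0], [0, 0, 6]].
Symmetric row and column elimination reduces H to a congruent diagonal form with pivots -22, 6/11, 6.
Counting signs: 2 positive, 1 negative.
H is indefinite, so the origin is a saddle point.

saddle point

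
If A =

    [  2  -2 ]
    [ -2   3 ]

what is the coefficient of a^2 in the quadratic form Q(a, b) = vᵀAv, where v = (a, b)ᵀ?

2

The coefficient of a^2 is the diagonal entry A[1,1] = 2.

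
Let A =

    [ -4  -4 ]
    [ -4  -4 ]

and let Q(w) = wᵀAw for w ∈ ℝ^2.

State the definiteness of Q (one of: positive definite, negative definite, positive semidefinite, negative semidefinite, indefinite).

negative semidefinite

Row-reducing A symmetrically gives the diagonal entries -4, 0.
Counting signs: 1 negative, 1 zero.
Hence Q is negative semidefinite.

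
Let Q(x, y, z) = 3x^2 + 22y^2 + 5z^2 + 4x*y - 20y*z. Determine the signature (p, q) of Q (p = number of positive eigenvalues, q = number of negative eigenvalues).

(3, 0)

Write A = [[3, 2, 0], [2, 22, -10], [0, -10, 5]].
Symmetric row and column elimination reduces A to a congruent diagonal form with pivots 3, 62/3, 5/31.
So there are 3 positive pivots.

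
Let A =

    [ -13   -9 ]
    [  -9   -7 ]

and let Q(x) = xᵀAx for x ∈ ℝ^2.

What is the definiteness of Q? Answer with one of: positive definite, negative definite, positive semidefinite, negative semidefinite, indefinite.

Leading principal minors: Δ_1 = -13, Δ_2 = 10.
The signs alternate starting with Δ_1 < 0, so by Sylvester's criterion Q is negative definite.

negative definite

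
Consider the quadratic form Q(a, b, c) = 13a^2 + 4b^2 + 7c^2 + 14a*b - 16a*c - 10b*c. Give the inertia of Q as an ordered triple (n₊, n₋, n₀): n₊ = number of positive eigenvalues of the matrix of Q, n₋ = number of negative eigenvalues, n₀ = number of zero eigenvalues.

Write A = [[13, 7, -8], [7, 4, -5], [-8, -5, 7]].
Row-reducing A symmetrically gives the diagonal entries 13, 3/13, 0.
Counting signs: 2 positive, 1 zero.

(2, 0, 1)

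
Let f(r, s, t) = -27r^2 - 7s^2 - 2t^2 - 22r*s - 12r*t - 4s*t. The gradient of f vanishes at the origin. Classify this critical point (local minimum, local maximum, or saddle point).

local maximum

The Hessian at the origin is H = [[-54, -22, -12], [-22, -14, -4], [-12, -4, -4]].
Symmetric row and column elimination reduces H to a congruent diagonal form with pivots -54, -136/27, -20/17.
Counting signs: 3 negative.
H is negative definite, so the origin is a strict local maximum.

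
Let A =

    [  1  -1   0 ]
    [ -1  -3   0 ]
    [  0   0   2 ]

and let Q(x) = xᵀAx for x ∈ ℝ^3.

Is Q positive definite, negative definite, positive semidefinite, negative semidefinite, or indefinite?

Symmetric row and column elimination reduces A to a congruent diagonal form with pivots 1, -4, 2.
That gives 2 positive, 1 negative pivots.
Hence Q is indefinite.

indefinite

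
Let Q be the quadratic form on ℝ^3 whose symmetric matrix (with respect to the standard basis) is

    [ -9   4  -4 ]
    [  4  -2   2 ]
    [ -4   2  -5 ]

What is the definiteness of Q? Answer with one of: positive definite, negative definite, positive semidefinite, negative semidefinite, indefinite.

negative definite

Leading principal minors: Δ_1 = -9, Δ_2 = 2, Δ_3 = -6.
The signs alternate starting with Δ_1 < 0, so by Sylvester's criterion Q is negative definite.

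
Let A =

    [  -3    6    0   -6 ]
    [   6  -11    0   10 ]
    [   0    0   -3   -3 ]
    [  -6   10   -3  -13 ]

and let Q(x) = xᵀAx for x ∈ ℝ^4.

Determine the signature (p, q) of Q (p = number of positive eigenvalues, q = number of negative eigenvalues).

An LDLᵀ factorisation of A has diagonal entries -3, 1, -3, -2.
That gives 1 positive, 3 negative pivots.

(1, 3)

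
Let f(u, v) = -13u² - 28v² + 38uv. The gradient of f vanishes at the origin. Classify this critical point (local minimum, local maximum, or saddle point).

The Hessian at the origin is H = [[-26, 38], [38, -56]].
det H = -26·-56 − (38)² = 12 > 0 and H[1,1] = -26 < 0, so H is negative definite.
Therefore the origin is a local maximum.

local maximum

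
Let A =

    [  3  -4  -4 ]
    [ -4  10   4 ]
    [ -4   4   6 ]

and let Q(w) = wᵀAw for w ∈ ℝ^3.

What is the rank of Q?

3

Row-reducing A symmetrically gives the diagonal entries 3, 14/3, 2/7.
So there are 3 positive pivots.
The rank is the number of nonzero pivots: 3.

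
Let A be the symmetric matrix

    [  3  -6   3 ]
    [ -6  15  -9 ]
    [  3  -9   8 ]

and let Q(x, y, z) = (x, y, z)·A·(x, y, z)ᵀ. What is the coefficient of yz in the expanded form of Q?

-18

The coefficient of yz is A[2,3] + A[3,2] = 2·(-9) = -18.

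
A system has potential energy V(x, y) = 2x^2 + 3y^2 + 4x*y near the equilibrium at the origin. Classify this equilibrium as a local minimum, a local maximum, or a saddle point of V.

local minimum

The Hessian at the origin is H = [[4, 4], [4, 6]].
det H = 4·6 − (4)² = 8 > 0 and H[1,1] = 4 > 0, so H is positive definite.
Therefore the origin is a local minimum.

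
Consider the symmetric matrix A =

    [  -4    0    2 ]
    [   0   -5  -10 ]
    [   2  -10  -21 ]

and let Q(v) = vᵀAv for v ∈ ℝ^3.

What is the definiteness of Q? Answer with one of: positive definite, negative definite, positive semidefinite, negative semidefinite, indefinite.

Congruent diagonalization of A (simultaneous row and column reduction) yields pivots -4, -5, 0.
That gives 2 negative, 1 zero pivots.
Hence Q is negative semidefinite.

negative semidefinite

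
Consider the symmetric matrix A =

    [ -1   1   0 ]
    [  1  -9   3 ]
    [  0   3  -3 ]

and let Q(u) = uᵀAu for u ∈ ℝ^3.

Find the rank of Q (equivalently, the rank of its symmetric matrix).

Congruent diagonalization of A (simultaneous row and column reduction) yields pivots -1, -8, -15/8.
So there are 3 negative pivots.
The rank is the number of nonzero pivots: 3.

3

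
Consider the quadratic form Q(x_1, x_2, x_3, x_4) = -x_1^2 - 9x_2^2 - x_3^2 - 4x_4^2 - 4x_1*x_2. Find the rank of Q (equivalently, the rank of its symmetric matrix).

4

Write A = [[-1, -2, 0, 0], [-2, -9, 0, 0], [0, 0, -1, 0], [0, 0, 0, -4]].
Congruent diagonalization of A (simultaneous row and column reduction) yields pivots -1, -5, -1, -4.
Counting signs: 4 negative.
The rank is the number of nonzero pivots: 4.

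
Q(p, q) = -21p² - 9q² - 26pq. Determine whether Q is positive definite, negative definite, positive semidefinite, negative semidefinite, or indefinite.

The symmetric matrix of Q is [[-21, -13], [-13, -9]].
For the 2×2 matrix [[-21, -13], [-13, -9]]: det = -21·-9 − (-13)² = 20, trace = -30.
det > 0 so both eigenvalues share the sign of the trace; trace = -30 < 0 ⇒ both negative.

negative definite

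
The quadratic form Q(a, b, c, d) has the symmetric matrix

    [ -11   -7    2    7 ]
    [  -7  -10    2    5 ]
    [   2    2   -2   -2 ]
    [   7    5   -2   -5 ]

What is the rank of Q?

4

Row-reducing A symmetrically gives the diagonal entries -11, -61/11, -94/61, -10/47.
So there are 4 negative pivots.
The rank is the number of nonzero pivots: 4.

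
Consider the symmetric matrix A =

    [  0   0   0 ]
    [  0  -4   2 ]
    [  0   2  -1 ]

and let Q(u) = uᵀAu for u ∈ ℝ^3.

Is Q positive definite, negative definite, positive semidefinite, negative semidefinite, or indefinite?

negative semidefinite

Applying the same elementary operations to the rows and columns of A produces a congruent diagonal matrix with entries 0, -4, 0.
Counting signs: 1 negative, 2 zero.
Hence Q is negative semidefinite.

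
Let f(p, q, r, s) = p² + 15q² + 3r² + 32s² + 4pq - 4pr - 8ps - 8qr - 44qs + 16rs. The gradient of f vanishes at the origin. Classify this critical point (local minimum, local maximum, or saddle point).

The Hessian at the origin is H = [[2, 4, -4, -8], [4, 30, -8, -44], [-4, -8, 6, 16], [-8, -44, 16, 64]].
Applying the same elementary operations to the rows and columns of H produces a congruent diagonal matrix with entries 2, 22, -2, -40/11.
So there are 2 positive, 2 negative pivots.
H is indefinite, so the origin is a saddle point.

saddle point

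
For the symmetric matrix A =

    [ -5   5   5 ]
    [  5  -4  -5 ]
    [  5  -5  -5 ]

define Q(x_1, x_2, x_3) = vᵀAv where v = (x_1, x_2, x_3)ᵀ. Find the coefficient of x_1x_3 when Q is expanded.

10

The coefficient of x_1x_3 is A[1,3] + A[3,1] = 2·5 = 10.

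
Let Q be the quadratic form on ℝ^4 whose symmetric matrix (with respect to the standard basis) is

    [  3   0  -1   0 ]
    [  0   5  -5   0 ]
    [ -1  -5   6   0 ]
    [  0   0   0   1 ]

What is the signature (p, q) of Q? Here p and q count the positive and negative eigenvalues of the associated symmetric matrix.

(4, 0)

Congruent diagonalization of A (simultaneous row and column reduction) yields pivots 3, 5, 2/3, 1.
Counting signs: 4 positive.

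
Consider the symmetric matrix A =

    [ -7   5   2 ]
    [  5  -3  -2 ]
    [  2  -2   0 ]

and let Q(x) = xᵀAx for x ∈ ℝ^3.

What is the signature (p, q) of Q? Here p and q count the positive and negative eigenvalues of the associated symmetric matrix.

Applying the same elementary operations to the rows and columns of A produces a congruent diagonal matrix with entries -7, 4/7, 0.
So there are 1 positive, 1 negative, 1 zero pivots.

(1, 1)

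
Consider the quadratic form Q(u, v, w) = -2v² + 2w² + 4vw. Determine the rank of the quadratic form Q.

The associated matrix is A = [[0, 0, 0], [0, -2, 2], [0, 2, 2]].
Applying the same elementary operations to the rows and columns of A produces a congruent diagonal matrix with entries 0, -2, 4.
So there are 1 positive, 1 negative, 1 zero pivots.
The rank is the number of nonzero pivots: 2.

2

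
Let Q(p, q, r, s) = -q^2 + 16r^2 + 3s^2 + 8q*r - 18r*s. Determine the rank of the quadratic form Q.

3

Write A = [[0, 0, 0, 0], [0, -1, 4, 0], [0, 4, 16, -9], [0, 0, -9, 3]].
Congruent diagonalization of A (simultaneous row and column reduction) yields pivots 0, -1, 32, 15/32.
So there are 2 positive, 1 negative, 1 zero pivots.
The rank is the number of nonzero pivots: 3.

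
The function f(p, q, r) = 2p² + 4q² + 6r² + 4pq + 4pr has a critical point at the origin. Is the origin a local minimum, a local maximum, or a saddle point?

local minimum

The Hessian at the origin is H = [[4, 4, 4], [4, 8, 0], [4, 0, 12]].
Applying the same elementary operations to the rows and columns of H produces a congruent diagonal matrix with entries 4, 4, 4.
So there are 3 positive pivots.
H is positive definite, so the origin is a strict local minimum.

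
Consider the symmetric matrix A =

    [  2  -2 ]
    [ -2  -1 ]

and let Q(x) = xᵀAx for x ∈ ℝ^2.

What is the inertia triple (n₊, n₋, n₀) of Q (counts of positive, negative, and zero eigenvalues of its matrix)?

Row-reducing A symmetrically gives the diagonal entries 2, -3.
Counting signs: 1 positive, 1 negative.

(1, 1, 0)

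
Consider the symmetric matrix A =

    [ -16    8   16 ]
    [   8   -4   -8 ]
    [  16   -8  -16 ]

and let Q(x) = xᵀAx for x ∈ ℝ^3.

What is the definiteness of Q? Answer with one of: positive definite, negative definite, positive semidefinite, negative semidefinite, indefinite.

Row-reducing A symmetrically gives the diagonal entries -16, 0, 0.
So there are 1 negative, 2 zero pivots.
Hence Q is negative semidefinite.

negative semidefinite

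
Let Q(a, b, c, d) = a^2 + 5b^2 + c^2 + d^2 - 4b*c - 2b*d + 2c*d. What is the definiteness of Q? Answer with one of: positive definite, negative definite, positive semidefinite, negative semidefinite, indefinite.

The symmetric matrix is A = [[1, 0, 0, 0], [0, 5, -2, -1], [0, -2, 1, 1], [0, -1, 1, 1]].
An LDLᵀ factorisation of A has diagonal entries 1, 5, 1/5, -1.
That gives 3 positive, 1 negative pivots.
Hence Q is indefinite.

indefinite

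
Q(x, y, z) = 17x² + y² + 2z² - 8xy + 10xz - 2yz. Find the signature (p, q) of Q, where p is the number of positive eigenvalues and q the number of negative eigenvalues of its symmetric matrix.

(2, 0)

The symmetric matrix is A = [[17, -4, 5], [-4, 1, -1], [5, -1, 2]].
Symmetric row and column elimination reduces A to a congruent diagonal form with pivots 17, 1/17, 0.
That gives 2 positive, 1 zero pivots.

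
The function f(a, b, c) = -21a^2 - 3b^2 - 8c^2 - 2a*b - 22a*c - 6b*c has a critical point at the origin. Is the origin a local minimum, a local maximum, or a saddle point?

local maximum

The Hessian at the origin is H = [[-42, -2, -22], [-2, -6, -6], [-22, -6, -16]].
Congruent diagonalization of H (simultaneous row and column reduction) yields pivots -42, -124/21, -10/31.
So there are 3 negative pivots.
H is negative definite, so the origin is a strict local maximum.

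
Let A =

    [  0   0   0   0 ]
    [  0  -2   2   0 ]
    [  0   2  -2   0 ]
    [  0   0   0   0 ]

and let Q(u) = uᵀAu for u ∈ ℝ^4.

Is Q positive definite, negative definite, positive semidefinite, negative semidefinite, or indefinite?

negative semidefinite

Applying the same elementary operations to the rows and columns of A produces a congruent diagonal matrix with entries 0, -2, 0, 0.
So there are 1 negative, 3 zero pivots.
Hence Q is negative semidefinite.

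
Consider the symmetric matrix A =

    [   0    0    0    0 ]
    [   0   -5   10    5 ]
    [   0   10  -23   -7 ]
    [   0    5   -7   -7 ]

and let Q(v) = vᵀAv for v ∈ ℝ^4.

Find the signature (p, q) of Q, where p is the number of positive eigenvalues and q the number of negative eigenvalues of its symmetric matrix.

Symmetric row and column elimination reduces A to a congruent diagonal form with pivots 0, -5, -3, 1.
So there are 1 positive, 2 negative, 1 zero pivots.

(1, 2)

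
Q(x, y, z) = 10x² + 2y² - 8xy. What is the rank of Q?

2

Write A = [[10, -4, 0], [-4, 2, 0], [0, 0, 0]].
Congruent diagonalization of A (simultaneous row and column reduction) yields pivots 10, 2/5, 0.
Counting signs: 2 positive, 1 zero.
The rank is the number of nonzero pivots: 2.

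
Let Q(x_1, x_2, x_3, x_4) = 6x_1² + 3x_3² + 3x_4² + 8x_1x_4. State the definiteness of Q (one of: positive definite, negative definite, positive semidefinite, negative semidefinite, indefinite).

The associated matrix is A = [[6, 0, 0, 4], [0, 0, 0, 0], [0, 0, 3, 0], [4, 0, 0, 3]].
Symmetric row and column elimination reduces A to a congruent diagonal form with pivots 6, 0, 3, 1/3.
Counting signs: 3 positive, 1 zero.
Hence Q is positive semidefinite.

positive semidefinite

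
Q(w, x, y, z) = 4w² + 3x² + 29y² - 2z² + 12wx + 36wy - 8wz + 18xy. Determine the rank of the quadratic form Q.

Write A = [[4, 6, 18, -4], [6, 3, 9, 0], [18, 9, 29, 0], [-4, 0, 0, -2]].
Row-reducing A symmetrically gives the diagonal entries 4, -6, 2, 0.
That gives 2 positive, 1 negative, 1 zero pivots.
The rank is the number of nonzero pivots: 3.

3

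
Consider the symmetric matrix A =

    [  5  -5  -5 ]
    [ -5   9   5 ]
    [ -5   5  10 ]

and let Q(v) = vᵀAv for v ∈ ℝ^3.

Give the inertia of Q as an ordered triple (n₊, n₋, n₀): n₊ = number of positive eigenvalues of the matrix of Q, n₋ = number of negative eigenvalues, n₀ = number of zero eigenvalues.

(3, 0, 0)

Applying the same elementary operations to the rows and columns of A produces a congruent diagonal matrix with entries 5, 4, 5.
Counting signs: 3 positive.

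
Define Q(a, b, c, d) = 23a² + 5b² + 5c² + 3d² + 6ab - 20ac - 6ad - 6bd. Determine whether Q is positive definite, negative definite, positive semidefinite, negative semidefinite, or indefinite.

positive semidefinite

The associated matrix is A = [[23, 3, -10, -3], [3, 5, 0, -3], [-10, 0, 5, 0], [-3, -3, 0, 3]].
Symmetric row and column elimination reduces A to a congruent diagonal form with pivots 23, 106/23, 15/53, 0.
Counting signs: 3 positive, 1 zero.
Hence Q is positive semidefinite.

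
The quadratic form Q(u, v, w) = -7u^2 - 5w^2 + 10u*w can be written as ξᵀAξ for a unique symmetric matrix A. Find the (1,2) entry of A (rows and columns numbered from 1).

The coefficient of u·v in Q is 0. For a symmetric A this equals A[1,2] + A[2,1] = 2·A[1,2].
So A[1,2] = 0/2 = 0.

0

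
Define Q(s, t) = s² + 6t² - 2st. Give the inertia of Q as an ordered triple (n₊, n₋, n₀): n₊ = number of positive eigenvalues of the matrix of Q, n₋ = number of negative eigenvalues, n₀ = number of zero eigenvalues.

(2, 0, 0)

Write A = [[1, -1], [-1, 6]].
Row-reducing A symmetrically gives the diagonal entries 1, 5.
So there are 2 positive pivots.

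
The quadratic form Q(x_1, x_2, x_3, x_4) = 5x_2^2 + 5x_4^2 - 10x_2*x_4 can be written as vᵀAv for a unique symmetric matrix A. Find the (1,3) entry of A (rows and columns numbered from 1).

The coefficient of x_1·x_3 in Q is 0. For a symmetric A this equals A[1,3] + A[3,1] = 2·A[1,3].
So A[1,3] = 0/2 = 0.

0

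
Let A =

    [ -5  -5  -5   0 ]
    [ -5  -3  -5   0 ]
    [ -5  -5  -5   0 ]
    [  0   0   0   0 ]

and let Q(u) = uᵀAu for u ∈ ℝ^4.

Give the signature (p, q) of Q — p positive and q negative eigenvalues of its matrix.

(1, 1)

Row-reducing A symmetrically gives the diagonal entries -5, 2, 0, 0.
So there are 1 positive, 1 negative, 2 zero pivots.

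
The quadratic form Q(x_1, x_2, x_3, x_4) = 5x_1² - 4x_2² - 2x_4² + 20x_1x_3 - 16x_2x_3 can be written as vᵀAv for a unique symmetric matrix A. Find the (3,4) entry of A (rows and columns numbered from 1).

The coefficient of x_3·x_4 in Q is 0. For a symmetric A this equals A[3,4] + A[4,3] = 2·A[3,4].
So A[3,4] = 0/2 = 0.

0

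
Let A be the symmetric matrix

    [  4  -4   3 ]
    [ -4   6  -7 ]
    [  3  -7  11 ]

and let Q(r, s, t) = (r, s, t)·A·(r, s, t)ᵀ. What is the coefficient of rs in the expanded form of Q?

-8

The coefficient of rs is A[1,2] + A[2,1] = 2·(-4) = -8.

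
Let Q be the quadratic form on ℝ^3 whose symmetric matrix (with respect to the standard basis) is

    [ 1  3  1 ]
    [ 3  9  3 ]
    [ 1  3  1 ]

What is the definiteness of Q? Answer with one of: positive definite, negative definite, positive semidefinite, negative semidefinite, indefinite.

Applying the same elementary operations to the rows and columns of A produces a congruent diagonal matrix with entries 1, 0, 0.
That gives 1 positive, 2 zero pivots.
Hence Q is positive semidefinite.

positive semidefinite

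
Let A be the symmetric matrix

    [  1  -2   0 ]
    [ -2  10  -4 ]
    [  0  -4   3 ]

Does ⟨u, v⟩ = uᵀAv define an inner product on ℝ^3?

yes

Leading principal minors: Δ_1 = 1, Δ_2 = 6, Δ_3 = 2.
All leading principal minors are positive, so by Sylvester's criterion Q is positive definite.
⟨·,·⟩ is an inner product exactly when A is positive definite.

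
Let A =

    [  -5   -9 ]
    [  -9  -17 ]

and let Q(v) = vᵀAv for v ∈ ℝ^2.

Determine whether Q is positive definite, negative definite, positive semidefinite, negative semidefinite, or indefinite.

negative definite

Leading principal minors: Δ_1 = -5, Δ_2 = 4.
The signs alternate starting with Δ_1 < 0, so by Sylvester's criterion Q is negative definite.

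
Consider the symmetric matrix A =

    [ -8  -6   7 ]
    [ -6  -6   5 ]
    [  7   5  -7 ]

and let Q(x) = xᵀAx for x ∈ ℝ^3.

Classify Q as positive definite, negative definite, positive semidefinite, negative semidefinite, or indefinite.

negative definite

Row-reducing A symmetrically gives the diagonal entries -8, -3/2, -5/6.
Counting signs: 3 negative.
Hence Q is negative definite.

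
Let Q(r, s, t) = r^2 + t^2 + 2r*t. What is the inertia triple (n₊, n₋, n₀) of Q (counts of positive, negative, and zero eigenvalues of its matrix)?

(1, 0, 2)

Write A = [[1, 0, 1], [0, 0, 0], [1, 0, 1]].
Row-reducing A symmetrically gives the diagonal entries 1, 0, 0.
Counting signs: 1 positive, 2 zero.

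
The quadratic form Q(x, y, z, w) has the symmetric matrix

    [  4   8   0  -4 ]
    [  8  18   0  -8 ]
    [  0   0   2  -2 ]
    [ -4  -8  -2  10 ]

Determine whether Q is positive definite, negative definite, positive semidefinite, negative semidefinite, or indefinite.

Congruent diagonalization of A (simultaneous row and column reduction) yields pivots 4, 2, 2, 4.
Counting signs: 4 positive.
Hence Q is positive definite.

positive definite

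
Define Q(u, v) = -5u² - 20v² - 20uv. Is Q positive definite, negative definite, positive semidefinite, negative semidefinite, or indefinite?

The symmetric matrix of Q is [[-5, -10], [-10, -20]].
For the 2×2 matrix [[-5, -10], [-10, -20]]: det = -5·-20 − (-10)² = 0, trace = -25.
det = 0 so one eigenvalue is zero; the form is semidefinite with the sign of the trace.

negative semidefinite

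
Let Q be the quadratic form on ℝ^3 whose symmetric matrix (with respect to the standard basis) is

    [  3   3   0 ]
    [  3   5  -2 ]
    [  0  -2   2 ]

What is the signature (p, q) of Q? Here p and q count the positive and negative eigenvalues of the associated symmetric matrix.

Congruent diagonalization of A (simultaneous row and column reduction) yields pivots 3, 2, 0.
So there are 2 positive, 1 zero pivots.

(2, 0)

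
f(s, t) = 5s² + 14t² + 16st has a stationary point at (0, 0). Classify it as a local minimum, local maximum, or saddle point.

local minimum

The Hessian at the origin is H = [[10, 16], [16, 28]].
det H = 10·28 − (16)² = 24 > 0 and H[1,1] = 10 > 0, so H is positive definite.
Therefore the origin is a local minimum.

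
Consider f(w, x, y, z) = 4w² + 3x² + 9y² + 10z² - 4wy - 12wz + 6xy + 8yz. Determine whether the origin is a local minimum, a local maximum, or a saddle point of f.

The Hessian at the origin is H = [[8, 0, -4, -12], [0, 6, 6, 0], [-4, 6, 18, 8], [-12, 0, 8, 20]].
Applying the same elementary operations to the rows and columns of H produces a congruent diagonal matrix with entries 8, 6, 10, 8/5.
So there are 4 positive pivots.
H is positive definite, so the origin is a strict local minimum.

local minimum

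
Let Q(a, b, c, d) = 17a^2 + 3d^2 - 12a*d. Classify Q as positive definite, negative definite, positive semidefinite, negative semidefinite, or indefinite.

The associated matrix is A = [[17, 0, 0, -6], [0, 0, 0, 0], [0, 0, 0, 0], [-6, 0, 0, 3]].
Congruent diagonalization of A (simultaneous row and column reduction) yields pivots 17, 0, 0, 15/17.
So there are 2 positive, 2 zero pivots.
Hence Q is positive semidefinite.

positive semidefinite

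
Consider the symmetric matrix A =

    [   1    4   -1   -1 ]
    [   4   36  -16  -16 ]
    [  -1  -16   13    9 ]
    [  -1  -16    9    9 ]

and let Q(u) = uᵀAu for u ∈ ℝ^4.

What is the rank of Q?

Row-reducing A symmetrically gives the diagonal entries 1, 20, 24/5, 2/3.
So there are 4 positive pivots.
The rank is the number of nonzero pivots: 4.

4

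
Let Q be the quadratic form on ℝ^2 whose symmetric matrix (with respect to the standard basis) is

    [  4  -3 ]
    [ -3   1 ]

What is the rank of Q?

2

An LDLᵀ factorisation of A has diagonal entries 4, -5/4.
So there are 1 positive, 1 negative pivots.
The rank is the number of nonzero pivots: 2.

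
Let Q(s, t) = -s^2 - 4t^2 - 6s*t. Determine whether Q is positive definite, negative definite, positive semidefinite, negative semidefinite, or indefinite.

indefinite

The symmetric matrix of Q is [[-1, -3], [-3, -4]].
For the 2×2 matrix [[-1, -3], [-3, -4]]: det = -1·-4 − (-3)² = -5, trace = -5.
det < 0 so the eigenvalues have opposite signs; the form is indefinite.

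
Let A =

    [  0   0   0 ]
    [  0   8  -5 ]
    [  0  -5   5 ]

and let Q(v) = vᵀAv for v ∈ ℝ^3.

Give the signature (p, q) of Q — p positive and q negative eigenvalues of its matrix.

(2, 0)

Row-reducing A symmetrically gives the diagonal entries 0, 8, 15/8.
Counting signs: 2 positive, 1 zero.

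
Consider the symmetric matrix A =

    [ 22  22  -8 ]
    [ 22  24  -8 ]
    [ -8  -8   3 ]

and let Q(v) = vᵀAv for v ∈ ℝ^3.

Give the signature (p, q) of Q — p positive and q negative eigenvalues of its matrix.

(3, 0)

An LDLᵀ factorisation of A has diagonal entries 22, 2, 1/11.
That gives 3 positive pivots.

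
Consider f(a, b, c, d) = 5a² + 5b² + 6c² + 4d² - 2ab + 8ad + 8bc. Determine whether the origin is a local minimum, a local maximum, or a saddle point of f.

local minimum

The Hessian at the origin is H = [[10, -2, 0, 8], [-2, 10, 8, 0], [0, 8, 12, 0], [8, 0, 0, 8]].
Congruent diagonalization of H (simultaneous row and column reduction) yields pivots 10, 48/5, 16/3, 1.
That gives 4 positive pivots.
H is positive definite, so the origin is a strict local minimum.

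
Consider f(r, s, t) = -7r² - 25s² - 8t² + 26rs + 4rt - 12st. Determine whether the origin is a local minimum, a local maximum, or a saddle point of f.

local maximum

The Hessian at the origin is H = [[-14, 26, 4], [26, -50, -12], [4, -12, -16]].
Symmetric row and column elimination reduces H to a congruent diagonal form with pivots -14, -12/7, -8/3.
Counting signs: 3 negative.
H is negative definite, so the origin is a strict local maximum.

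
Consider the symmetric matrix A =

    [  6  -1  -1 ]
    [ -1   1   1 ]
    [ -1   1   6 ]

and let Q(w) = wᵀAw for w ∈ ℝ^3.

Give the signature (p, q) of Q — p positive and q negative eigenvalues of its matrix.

(3, 0)

Symmetric row and column elimination reduces A to a congruent diagonal form with pivots 6, 5/6, 5.
So there are 3 positive pivots.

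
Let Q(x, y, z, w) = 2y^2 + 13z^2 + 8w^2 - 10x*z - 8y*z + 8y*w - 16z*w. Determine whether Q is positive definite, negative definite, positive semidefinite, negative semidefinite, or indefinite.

The symmetric matrix is A = [[0, 0, -5, 0], [0, 2, -4, 4], [-5, -4, 13, -8], [0, 4, -8, 8]].
A is congruent to a diagonal matrix with 2 positive, 1 negative and 1 zero entries, so Q is indefinite.

indefinite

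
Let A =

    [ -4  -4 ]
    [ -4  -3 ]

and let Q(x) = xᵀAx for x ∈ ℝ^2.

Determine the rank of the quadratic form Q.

An LDLᵀ factorisation of A has diagonal entries -4, 1.
That gives 1 positive, 1 negative pivots.
The rank is the number of nonzero pivots: 2.

2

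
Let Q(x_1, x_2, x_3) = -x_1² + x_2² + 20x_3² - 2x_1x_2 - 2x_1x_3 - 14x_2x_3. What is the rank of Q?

The associated matrix is A = [[-1, -1, -1], [-1, 1, -7], [-1, -7, 20]].
Applying the same elementary operations to the rows and columns of A produces a congruent diagonal matrix with entries -1, 2, 3.
Counting signs: 2 positive, 1 negative.
The rank is the number of nonzero pivots: 3.

3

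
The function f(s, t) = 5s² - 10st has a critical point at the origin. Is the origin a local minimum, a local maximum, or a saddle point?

saddle point

The Hessian at the origin is H = [[10, -10], [-10, 0]].
det H = 10·0 − (-10)² = -100 < 0, so H is indefinite.
Therefore the origin is a saddle point.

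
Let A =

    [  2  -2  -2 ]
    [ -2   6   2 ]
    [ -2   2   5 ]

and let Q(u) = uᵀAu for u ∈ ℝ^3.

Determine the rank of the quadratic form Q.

Congruent diagonalization of A (simultaneous row and column reduction) yields pivots 2, 4, 3.
That gives 3 positive pivots.
The rank is the number of nonzero pivots: 3.

3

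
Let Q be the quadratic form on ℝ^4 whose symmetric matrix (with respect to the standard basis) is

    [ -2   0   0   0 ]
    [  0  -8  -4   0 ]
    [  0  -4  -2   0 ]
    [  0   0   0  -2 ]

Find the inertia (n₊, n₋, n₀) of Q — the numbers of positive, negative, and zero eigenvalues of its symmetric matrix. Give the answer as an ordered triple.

(0, 3, 1)

Symmetric row and column elimination reduces A to a congruent diagonal form with pivots -2, -8, 0, -2.
So there are 3 negative, 1 zero pivots.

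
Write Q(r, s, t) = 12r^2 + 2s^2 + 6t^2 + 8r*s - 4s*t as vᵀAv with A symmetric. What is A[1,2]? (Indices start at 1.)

The coefficient of r·s in Q is 8. For a symmetric A this equals A[1,2] + A[2,1] = 2·A[1,2].
So A[1,2] = 8/2 = 4.

4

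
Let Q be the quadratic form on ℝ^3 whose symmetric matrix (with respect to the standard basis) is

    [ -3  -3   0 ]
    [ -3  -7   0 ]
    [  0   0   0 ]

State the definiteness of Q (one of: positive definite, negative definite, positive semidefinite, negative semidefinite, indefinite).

Applying the same elementary operations to the rows and columns of A produces a congruent diagonal matrix with entries -3, -4, 0.
That gives 2 negative, 1 zero pivots.
Hence Q is negative semidefinite.

negative semidefinite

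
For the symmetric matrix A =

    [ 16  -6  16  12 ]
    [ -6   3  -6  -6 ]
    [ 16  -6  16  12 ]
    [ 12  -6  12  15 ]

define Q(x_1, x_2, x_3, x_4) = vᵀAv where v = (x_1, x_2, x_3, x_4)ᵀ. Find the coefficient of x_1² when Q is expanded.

The coefficient of x_1² is the diagonal entry A[1,1] = 16.

16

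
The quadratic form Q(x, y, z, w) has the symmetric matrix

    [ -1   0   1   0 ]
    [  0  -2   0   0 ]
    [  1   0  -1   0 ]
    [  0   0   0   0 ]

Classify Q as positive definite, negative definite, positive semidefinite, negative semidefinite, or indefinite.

negative semidefinite

Applying the same elementary operations to the rows and columns of A produces a congruent diagonal matrix with entries -1, -2, 0, 0.
That gives 2 negative, 2 zero pivots.
Hence Q is negative semidefinite.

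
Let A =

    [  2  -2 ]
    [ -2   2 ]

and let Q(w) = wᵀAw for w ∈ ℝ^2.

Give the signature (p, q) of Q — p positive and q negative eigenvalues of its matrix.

(1, 0)

Symmetric row and column elimination reduces A to a congruent diagonal form with pivots 2, 0.
That gives 1 positive, 1 zero pivots.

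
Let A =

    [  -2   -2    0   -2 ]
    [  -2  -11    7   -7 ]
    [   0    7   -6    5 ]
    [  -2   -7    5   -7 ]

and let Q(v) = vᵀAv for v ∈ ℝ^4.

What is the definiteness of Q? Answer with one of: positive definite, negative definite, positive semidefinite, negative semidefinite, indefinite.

Symmetric row and column elimination reduces A to a congruent diagonal form with pivots -2, -9, -5/9, 0.
Counting signs: 3 negative, 1 zero.
Hence Q is negative semidefinite.

negative semidefinite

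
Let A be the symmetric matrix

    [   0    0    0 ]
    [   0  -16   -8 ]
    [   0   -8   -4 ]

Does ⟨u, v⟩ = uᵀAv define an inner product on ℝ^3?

no

Congruent diagonalization of A (simultaneous row and column reduction) yields pivots 0, -16, 0.
Counting signs: 1 negative, 2 zero.
Hence Q is negative semidefinite.
⟨·,·⟩ is an inner product exactly when A is positive definite.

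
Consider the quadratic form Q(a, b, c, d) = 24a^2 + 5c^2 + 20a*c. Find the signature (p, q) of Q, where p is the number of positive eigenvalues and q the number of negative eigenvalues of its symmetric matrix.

(2, 0)

The associated matrix is A = [[24, 0, 10, 0], [0, 0, 0, 0], [10, 0, 5, 0], [0, 0, 0, 0]].
Symmetric row and column elimination reduces A to a congruent diagonal form with pivots 24, 0, 5/6, 0.
So there are 2 positive, 2 zero pivots.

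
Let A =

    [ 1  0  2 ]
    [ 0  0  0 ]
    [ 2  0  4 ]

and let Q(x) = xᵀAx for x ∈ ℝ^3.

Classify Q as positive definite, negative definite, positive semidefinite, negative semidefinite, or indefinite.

Symmetric row and column elimination reduces A to a congruent diagonal form with pivots 1, 0, 0.
Counting signs: 1 positive, 2 zero.
Hence Q is positive semidefinite.

positive semidefinite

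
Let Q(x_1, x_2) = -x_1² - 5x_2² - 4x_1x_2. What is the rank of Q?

2

Write A = [[-1, -2], [-2, -5]].
Applying the same elementary operations to the rows and columns of A produces a congruent diagonal matrix with entries -1, -1.
That gives 2 negative pivots.
The rank is the number of nonzero pivots: 2.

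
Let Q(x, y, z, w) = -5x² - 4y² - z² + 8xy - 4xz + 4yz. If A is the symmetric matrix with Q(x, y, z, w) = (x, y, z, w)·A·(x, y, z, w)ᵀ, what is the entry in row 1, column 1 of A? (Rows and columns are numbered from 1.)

The coefficient of x² in Q is -5, and that is exactly A[1,1].

-5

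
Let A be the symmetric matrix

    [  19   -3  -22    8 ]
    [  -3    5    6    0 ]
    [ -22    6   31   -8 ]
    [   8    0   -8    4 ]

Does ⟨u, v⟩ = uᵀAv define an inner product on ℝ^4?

yes

An LDLᵀ factorisation of A has diagonal entries 19, 86/19, 177/43, 12/59.
Counting signs: 4 positive.
Hence Q is positive definite.
⟨·,·⟩ is an inner product exactly when A is positive definite.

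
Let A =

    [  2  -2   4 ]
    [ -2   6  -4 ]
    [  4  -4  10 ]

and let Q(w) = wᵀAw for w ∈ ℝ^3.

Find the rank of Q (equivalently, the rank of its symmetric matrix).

3

Congruent diagonalization of A (simultaneous row and column reduction) yields pivots 2, 4, 2.
So there are 3 positive pivots.
The rank is the number of nonzero pivots: 3.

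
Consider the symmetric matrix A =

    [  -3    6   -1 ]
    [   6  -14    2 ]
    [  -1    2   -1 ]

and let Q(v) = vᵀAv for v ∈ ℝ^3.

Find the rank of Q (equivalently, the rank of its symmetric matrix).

Symmetric row and column elimination reduces A to a congruent diagonal form with pivots -3, -2, -2/3.
That gives 3 negative pivots.
The rank is the number of nonzero pivots: 3.

3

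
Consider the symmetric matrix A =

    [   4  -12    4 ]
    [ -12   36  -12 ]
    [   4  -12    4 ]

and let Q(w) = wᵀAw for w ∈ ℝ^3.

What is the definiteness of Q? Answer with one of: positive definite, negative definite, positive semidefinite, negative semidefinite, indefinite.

Applying the same elementary operations to the rows and columns of A produces a congruent diagonal matrix with entries 4, 0, 0.
Counting signs: 1 positive, 2 zero.
Hence Q is positive semidefinite.

positive semidefinite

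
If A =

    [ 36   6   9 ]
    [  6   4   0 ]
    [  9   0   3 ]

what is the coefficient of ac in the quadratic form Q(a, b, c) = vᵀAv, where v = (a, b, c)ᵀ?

18

The coefficient of ac is A[1,3] + A[3,1] = 2·9 = 18.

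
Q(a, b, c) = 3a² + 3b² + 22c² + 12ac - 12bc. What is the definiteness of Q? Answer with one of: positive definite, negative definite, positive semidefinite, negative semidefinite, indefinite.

indefinite

The symmetric matrix is A = [[3, 0, 6], [0, 3, -6], [6, -6, 22]].
An LDLᵀ factorisation of A has diagonal entries 3, 3, -2.
That gives 2 positive, 1 negative pivots.
Hence Q is indefinite.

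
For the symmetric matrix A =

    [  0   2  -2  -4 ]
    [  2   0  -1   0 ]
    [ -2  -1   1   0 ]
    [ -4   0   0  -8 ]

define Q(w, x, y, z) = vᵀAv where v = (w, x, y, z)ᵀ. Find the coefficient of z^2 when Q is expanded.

The coefficient of z^2 is the diagonal entry A[4,4] = -8.

-8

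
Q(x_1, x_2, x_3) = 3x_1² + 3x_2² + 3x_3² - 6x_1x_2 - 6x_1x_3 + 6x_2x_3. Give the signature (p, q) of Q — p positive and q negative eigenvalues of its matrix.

Write A = [[3, -3, -3], [-3, 3, 3], [-3, 3, 3]].
Symmetric row and column elimination reduces A to a congruent diagonal form with pivots 3, 0, 0.
Counting signs: 1 positive, 2 zero.

(1, 0)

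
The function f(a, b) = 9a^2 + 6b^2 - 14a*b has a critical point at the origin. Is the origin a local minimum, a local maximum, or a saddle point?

The Hessian at the origin is H = [[18, -14], [-14, 12]].
det H = 18·12 − (-14)² = 20 > 0 and H[1,1] = 18 > 0, so H is positive definite.
Therefore the origin is a local minimum.

local minimum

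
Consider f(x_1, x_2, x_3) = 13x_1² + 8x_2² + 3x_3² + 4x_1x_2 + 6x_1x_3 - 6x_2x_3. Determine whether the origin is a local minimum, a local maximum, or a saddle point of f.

local minimum

The Hessian at the origin is H = [[26, 4, 6], [4, 16, -6], [6, -6, 6]].
Symmetric row and column elimination reduces H to a congruent diagonal form with pivots 26, 200/13, 3/2.
That gives 3 positive pivots.
H is positive definite, so the origin is a strict local minimum.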